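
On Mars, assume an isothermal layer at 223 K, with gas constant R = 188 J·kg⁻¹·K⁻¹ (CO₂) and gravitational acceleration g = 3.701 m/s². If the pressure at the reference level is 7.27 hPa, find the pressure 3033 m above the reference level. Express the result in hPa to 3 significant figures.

P ≈ 5.56 hPa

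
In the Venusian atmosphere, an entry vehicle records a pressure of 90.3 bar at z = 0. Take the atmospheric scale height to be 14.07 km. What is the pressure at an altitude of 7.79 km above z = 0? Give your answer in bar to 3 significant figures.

P ≈ 51.9 bar

Barometric formula: P = P₀ exp(−z/H).
z/H = 7790.0/14070 = 0.55366; exp(−0.55366) = 0.57484.
P = 90.3 × 0.57484 = 51.908 bar.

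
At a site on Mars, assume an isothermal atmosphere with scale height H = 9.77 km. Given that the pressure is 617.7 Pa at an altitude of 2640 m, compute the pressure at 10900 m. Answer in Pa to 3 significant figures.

P ≈ 265 Pa

Between two levels, P₂ = P₁ exp(−Δz/H) with Δz = z₂ − z₁.
Δz = 10900 − 2640.0 = 8260.0 m; Δz/H = 8260.0/9770.0 = 0.84545.
P₂ = 617.7 × exp(−0.84545) = 617.7 × 0.42936 = 265.22 Pa.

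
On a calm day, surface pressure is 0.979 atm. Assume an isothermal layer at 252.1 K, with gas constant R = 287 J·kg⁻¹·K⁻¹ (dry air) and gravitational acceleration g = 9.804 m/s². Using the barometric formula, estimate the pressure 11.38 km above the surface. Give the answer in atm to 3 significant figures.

P ≈ 0.209 atm

Scale height: H = RT/g = 287 × 252.1 / 9.804 = 7379.9 m.
Barometric formula: P = P₀ exp(−z/H).
z/H = 11380/7379.9 = 1.5420; exp(−1.5420) = 0.21395.
P = 0.979 × 0.21395 = 0.20946 atm.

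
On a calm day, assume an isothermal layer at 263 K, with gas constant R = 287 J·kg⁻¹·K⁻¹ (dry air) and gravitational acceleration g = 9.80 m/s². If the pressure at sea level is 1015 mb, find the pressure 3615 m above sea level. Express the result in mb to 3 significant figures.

Scale height: H = RT/g = 287 × 263 / 9.80 = 7702.1 m.
Barometric formula: P = P₀ exp(−z/H).
z/H = 3615.0/7702.1 = 0.46935; exp(−0.46935) = 0.62541.
P = 1015 × 0.62541 = 634.79 mb.

P ≈ 635 mb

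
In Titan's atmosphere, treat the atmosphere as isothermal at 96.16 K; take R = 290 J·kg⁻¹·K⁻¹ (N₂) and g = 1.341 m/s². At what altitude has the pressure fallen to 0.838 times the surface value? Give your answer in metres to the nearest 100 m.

z ≈ 3700 m

Scale height: H = RT/g = 290 × 96.16 / 1.341 = 20795 m.
Set P/P₀ = exp(−z/H) = 0.838, so z = −H ln(0.838).
−ln(0.838) = 0.17674; z = 20795 × 0.17674 = 3675.3 m.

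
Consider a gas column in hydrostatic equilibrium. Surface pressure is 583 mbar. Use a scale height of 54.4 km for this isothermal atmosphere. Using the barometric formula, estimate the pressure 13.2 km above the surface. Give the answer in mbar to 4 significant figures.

Barometric formula: P = P₀ exp(−z/H).
z/H = 13200/54400 = 0.24265; exp(−0.24265) = 0.78455.
P = 583 × 0.78455 = 457.39 mbar.

P ≈ 457.4 mbar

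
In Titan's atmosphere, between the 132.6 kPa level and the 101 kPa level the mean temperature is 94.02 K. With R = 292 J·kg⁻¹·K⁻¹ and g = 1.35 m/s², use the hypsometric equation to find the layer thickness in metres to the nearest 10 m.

Δz ≈ 5540 m

Hypsometric equation: Δz = (R T̄/g) ln(P₁/P₂).
R T̄/g = 292 × 94.02 / 1.35 = 20336 m.
ln(132.6/101) = ln(1.3129) = 0.27224.
Δz = 20336 × 0.27224 = 5536.3 m.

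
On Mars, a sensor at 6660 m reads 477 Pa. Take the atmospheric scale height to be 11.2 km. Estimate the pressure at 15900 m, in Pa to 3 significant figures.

Between two levels, P₂ = P₁ exp(−Δz/H) with Δz = z₂ − z₁.
Δz = 15900 − 6660.0 = 9240.0 m; Δz/H = 9240.0/11200 = 0.82500.
P₂ = 477 × exp(−0.82500) = 477 × 0.43823 = 209.04 Pa.

P ≈ 209 Pa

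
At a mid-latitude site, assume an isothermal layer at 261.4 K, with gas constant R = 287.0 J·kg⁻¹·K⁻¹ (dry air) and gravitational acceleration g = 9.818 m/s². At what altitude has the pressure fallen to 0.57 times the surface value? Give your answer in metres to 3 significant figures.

Scale height: H = RT/g = 287.0 × 261.4 / 9.818 = 7641.3 m.
Set P/P₀ = exp(−z/H) = 0.57, so z = −H ln(0.57).
−ln(0.57) = 0.56212; z = 7641.3 × 0.56212 = 4295.3 m.

z ≈ 4300 m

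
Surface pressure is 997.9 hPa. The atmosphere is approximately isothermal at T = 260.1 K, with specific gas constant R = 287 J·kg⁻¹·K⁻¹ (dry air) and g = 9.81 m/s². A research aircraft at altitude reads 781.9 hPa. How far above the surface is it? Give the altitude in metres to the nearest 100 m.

Scale height: H = RT/g = 287 × 260.1 / 9.81 = 7609.4 m.
Invert the barometric formula: z = H ln(P₀/P).
P₀/P = 997.9/781.9 = 1.2763; ln(1.2763) = 0.24397.
z = 7609.4 × 0.24397 = 1856.5 m.

z ≈ 1900 m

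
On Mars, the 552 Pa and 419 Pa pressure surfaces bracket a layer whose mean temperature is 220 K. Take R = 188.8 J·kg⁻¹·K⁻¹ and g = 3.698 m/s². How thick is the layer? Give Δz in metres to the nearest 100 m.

Δz ≈ 3100 m

Hypsometric equation: Δz = (R T̄/g) ln(P₁/P₂).
R T̄/g = 188.8 × 220 / 3.698 = 11232 m.
ln(552/419) = ln(1.3174) = 0.27566.
Δz = 11232 × 0.27566 = 3096.2 m.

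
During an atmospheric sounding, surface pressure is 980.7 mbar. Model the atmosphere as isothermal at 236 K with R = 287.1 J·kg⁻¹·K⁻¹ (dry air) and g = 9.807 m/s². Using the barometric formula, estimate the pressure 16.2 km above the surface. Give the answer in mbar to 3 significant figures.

P ≈ 94.0 mbar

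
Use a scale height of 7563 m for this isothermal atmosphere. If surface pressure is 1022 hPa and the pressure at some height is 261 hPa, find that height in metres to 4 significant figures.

z ≈ 10320 m

Invert the barometric formula: z = H ln(P₀/P).
P₀/P = 1022/261 = 3.9157; ln(3.9157) = 1.3650.
z = 7563.0 × 1.3650 = 10323 m.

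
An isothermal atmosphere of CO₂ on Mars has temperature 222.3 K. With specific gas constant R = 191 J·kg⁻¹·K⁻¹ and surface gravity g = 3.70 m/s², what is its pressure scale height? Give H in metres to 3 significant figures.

H ≈ 11500 m

The scale height of an isothermal atmosphere is H = RT/g.
H = 191 × 222.3 / 3.70 = 42459/3.70 = 11475 m.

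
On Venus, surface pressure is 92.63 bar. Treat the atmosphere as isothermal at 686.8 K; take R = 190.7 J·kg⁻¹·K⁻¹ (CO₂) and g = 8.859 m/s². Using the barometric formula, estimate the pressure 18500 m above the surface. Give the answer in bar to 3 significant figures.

Scale height: H = RT/g = 190.7 × 686.8 / 8.859 = 14784 m.
Barometric formula: P = P₀ exp(−z/H).
z/H = 18500/14784 = 1.2514; exp(−1.2514) = 0.28610.
P = 92.63 × 0.28610 = 26.501 bar.

P ≈ 26.5 bar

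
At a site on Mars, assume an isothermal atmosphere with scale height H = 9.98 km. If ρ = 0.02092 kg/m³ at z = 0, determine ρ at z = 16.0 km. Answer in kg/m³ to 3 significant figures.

ρ ≈ 0.00421 kg/m³

In an isothermal atmosphere, density decays like pressure: ρ = ρ₀ exp(−z/H).
z/H = 16000/9980.0 = 1.6032; exp(−1.6032) = 0.20125.
ρ = 0.02092 × 0.20125 = 0.0042102 kg/m³.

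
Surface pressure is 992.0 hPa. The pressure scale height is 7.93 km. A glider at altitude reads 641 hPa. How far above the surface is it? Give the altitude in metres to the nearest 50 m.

z ≈ 3450 m

Invert the barometric formula: z = H ln(P₀/P).
P₀/P = 992.0/641 = 1.5476; ln(1.5476) = 0.43671.
z = 7930.0 × 0.43671 = 3463.1 m.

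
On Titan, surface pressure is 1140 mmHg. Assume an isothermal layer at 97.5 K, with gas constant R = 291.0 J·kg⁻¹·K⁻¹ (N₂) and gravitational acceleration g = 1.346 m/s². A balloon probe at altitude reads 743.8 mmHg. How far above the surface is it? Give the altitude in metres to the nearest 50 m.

z ≈ 9000 m

Scale height: H = RT/g = 291.0 × 97.5 / 1.346 = 21079 m.
Invert the barometric formula: z = H ln(P₀/P).
P₀/P = 1140/743.8 = 1.5327; ln(1.5327) = 0.42703.
z = 21079 × 0.42703 = 9001.4 m.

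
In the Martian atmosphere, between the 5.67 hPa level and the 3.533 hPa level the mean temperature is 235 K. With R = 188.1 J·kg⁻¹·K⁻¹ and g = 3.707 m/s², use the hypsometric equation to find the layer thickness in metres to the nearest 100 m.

Hypsometric equation: Δz = (R T̄/g) ln(P₁/P₂).
R T̄/g = 188.1 × 235 / 3.707 = 11924 m.
ln(5.67/3.533) = ln(1.6049) = 0.47306.
Δz = 11924 × 0.47306 = 5640.8 m.

Δz ≈ 5600 m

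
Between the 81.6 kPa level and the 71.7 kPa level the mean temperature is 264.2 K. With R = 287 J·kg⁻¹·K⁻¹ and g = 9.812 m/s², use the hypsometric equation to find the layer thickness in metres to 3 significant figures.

Δz ≈ 1000 m

Hypsometric equation: Δz = (R T̄/g) ln(P₁/P₂).
R T̄/g = 287 × 264.2 / 9.812 = 7727.8 m.
ln(81.6/71.7) = ln(1.1381) = 0.12936.
Δz = 7727.8 × 0.12936 = 999.67 m.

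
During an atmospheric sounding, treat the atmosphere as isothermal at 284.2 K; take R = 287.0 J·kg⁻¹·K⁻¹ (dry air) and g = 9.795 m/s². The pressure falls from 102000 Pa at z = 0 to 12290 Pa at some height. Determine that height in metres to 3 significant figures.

Scale height: H = RT/g = 287.0 × 284.2 / 9.795 = 8327.2 m.
Invert the barometric formula: z = H ln(P₀/P).
P₀/P = 102000/12290 = 8.2994; ln(8.2994) = 2.1162.
z = 8327.2 × 2.1162 = 17622 m.

z ≈ 17600 m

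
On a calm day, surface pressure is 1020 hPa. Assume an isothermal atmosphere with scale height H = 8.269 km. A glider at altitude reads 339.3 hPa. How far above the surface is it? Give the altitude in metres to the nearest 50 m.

z ≈ 9100 m

Invert the barometric formula: z = H ln(P₀/P).
P₀/P = 1020/339.3 = 3.0062; ln(3.0062) = 1.1007.
z = 8269.0 × 1.1007 = 9101.7 m.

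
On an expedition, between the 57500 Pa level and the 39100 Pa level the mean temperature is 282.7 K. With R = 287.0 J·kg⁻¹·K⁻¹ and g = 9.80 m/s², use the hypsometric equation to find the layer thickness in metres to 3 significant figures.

Hypsometric equation: Δz = (R T̄/g) ln(P₁/P₂).
R T̄/g = 287.0 × 282.7 / 9.80 = 8279.1 m.
ln(57500/39100) = ln(1.4706) = 0.38567.
Δz = 8279.1 × 0.38567 = 3193.0 m.

Δz ≈ 3190 m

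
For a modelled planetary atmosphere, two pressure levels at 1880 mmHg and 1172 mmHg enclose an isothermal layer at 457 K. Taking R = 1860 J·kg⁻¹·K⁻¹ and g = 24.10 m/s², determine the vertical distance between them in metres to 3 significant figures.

Hypsometric equation: Δz = (R T̄/g) ln(P₁/P₂).
R T̄/g = 1860 × 457 / 24.10 = 35271 m.
ln(1880/1172) = ln(1.6041) = 0.47256.
Δz = 35271 × 0.47256 = 16668 m.

Δz ≈ 16700 m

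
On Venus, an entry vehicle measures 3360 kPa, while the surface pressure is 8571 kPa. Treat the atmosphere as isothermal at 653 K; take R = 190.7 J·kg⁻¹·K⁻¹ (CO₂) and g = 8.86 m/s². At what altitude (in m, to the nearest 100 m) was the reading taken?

Scale height: H = RT/g = 190.7 × 653 / 8.86 = 14055 m.
Invert the barometric formula: z = H ln(P₀/P).
P₀/P = 8571/3360 = 2.5509; ln(2.5509) = 0.93645.
z = 14055 × 0.93645 = 13162 m.

z ≈ 13200 m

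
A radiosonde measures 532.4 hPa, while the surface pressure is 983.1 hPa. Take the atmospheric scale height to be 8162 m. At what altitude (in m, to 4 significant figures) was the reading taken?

z ≈ 5006 m

Invert the barometric formula: z = H ln(P₀/P).
P₀/P = 983.1/532.4 = 1.8465; ln(1.8465) = 0.61329.
z = 8162.0 × 0.61329 = 5005.7 m.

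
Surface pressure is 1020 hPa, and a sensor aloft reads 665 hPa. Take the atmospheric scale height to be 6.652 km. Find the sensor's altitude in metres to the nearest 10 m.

z ≈ 2850 m

Invert the barometric formula: z = H ln(P₀/P).
P₀/P = 1020/665 = 1.5338; ln(1.5338) = 0.42775.
z = 6652.0 × 0.42775 = 2845.4 m.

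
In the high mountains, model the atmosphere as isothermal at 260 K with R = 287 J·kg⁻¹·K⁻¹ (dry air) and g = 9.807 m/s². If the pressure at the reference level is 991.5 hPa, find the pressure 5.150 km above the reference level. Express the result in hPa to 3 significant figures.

Scale height: H = RT/g = 287 × 260 / 9.807 = 7608.9 m.
Barometric formula: P = P₀ exp(−z/H).
z/H = 5150.0/7608.9 = 0.67684; exp(−0.67684) = 0.50822.
P = 991.5 × 0.50822 = 503.90 hPa.

P ≈ 504 hPa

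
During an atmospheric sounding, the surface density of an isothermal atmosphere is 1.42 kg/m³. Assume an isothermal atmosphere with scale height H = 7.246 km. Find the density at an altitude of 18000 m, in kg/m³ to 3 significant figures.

In an isothermal atmosphere, density decays like pressure: ρ = ρ₀ exp(−z/H).
z/H = 18000/7246.0 = 2.4841; exp(−2.4841) = 0.083401.
ρ = 1.42 × 0.083401 = 0.11843 kg/m³.

ρ ≈ 0.118 kg/m³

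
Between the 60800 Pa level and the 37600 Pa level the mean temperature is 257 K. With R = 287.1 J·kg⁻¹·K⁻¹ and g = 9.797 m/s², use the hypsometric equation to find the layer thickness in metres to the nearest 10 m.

Hypsometric equation: Δz = (R T̄/g) ln(P₁/P₂).
R T̄/g = 287.1 × 257 / 9.797 = 7531.4 m.
ln(60800/37600) = ln(1.6170) = 0.48057.
Δz = 7531.4 × 0.48057 = 3619.4 m.

Δz ≈ 3620 m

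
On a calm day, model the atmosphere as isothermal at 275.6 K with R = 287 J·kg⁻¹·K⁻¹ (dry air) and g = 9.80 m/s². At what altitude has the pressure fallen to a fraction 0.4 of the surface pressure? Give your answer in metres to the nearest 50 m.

Scale height: H = RT/g = 287 × 275.6 / 9.80 = 8071.1 m.
Set P/P₀ = exp(−z/H) = 0.4, so z = −H ln(0.4).
−ln(0.4) = 0.91629; z = 8071.1 × 0.91629 = 7395.5 m.

z ≈ 7400 m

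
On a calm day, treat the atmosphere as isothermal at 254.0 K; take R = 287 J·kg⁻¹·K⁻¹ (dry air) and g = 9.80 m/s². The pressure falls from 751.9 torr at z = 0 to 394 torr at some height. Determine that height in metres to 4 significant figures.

z ≈ 4807 m

Scale height: H = RT/g = 287 × 254.0 / 9.80 = 7438.6 m.
Invert the barometric formula: z = H ln(P₀/P).
P₀/P = 751.9/394 = 1.9084; ln(1.9084) = 0.64627.
z = 7438.6 × 0.64627 = 4807.3 m.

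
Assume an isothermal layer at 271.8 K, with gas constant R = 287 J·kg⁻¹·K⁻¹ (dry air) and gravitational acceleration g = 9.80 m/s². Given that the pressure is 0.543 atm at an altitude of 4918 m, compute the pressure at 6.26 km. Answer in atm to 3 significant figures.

Scale height: H = RT/g = 287 × 271.8 / 9.80 = 7959.9 m.
Between two levels, P₂ = P₁ exp(−Δz/H) with Δz = z₂ − z₁.
Δz = 6260.0 − 4918.0 = 1342.0 m; Δz/H = 1342.0/7959.9 = 0.16860.
P₂ = 0.543 × exp(−0.16860) = 0.543 × 0.84485 = 0.45875 atm.

P ≈ 0.459 atm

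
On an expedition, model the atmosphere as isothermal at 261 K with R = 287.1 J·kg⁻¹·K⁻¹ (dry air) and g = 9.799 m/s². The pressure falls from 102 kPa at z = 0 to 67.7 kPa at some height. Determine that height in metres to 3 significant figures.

z ≈ 3130 m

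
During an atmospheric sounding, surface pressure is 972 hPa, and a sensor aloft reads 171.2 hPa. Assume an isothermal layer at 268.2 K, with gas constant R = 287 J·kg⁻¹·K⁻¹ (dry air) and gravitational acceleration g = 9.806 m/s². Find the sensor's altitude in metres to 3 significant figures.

z ≈ 13600 m

Scale height: H = RT/g = 287 × 268.2 / 9.806 = 7849.6 m.
Invert the barometric formula: z = H ln(P₀/P).
P₀/P = 972/171.2 = 5.6776; ln(5.6776) = 1.7365.
z = 7849.6 × 1.7365 = 13631 m.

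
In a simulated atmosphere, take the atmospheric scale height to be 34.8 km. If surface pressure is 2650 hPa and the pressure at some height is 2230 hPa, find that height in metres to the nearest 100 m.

z ≈ 6000 m

Invert the barometric formula: z = H ln(P₀/P).
P₀/P = 2650/2230 = 1.1883; ln(1.1883) = 0.17252.
z = 34800 × 0.17252 = 6003.7 m.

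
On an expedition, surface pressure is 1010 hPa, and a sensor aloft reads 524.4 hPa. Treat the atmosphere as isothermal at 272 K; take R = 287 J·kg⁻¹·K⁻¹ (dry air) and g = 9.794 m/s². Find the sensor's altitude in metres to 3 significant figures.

z ≈ 5220 m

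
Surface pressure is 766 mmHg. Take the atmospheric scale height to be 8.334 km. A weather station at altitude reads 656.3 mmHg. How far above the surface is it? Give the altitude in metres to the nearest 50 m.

Invert the barometric formula: z = H ln(P₀/P).
P₀/P = 766/656.3 = 1.1671; ln(1.1671) = 0.15452.
z = 8334.0 × 0.15452 = 1287.8 m.

z ≈ 1300 m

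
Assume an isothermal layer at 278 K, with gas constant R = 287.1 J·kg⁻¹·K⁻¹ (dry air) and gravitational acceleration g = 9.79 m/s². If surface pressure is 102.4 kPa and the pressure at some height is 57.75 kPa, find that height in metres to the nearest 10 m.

Scale height: H = RT/g = 287.1 × 278 / 9.79 = 8152.6 m.
Invert the barometric formula: z = H ln(P₀/P).
P₀/P = 102.4/57.75 = 1.7732; ln(1.7732) = 0.57279.
z = 8152.6 × 0.57279 = 4669.7 m.

z ≈ 4670 m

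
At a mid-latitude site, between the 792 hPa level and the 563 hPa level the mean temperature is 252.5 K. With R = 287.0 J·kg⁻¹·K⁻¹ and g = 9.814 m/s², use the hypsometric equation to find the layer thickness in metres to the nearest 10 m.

Hypsometric equation: Δz = (R T̄/g) ln(P₁/P₂).
R T̄/g = 287.0 × 252.5 / 9.814 = 7384.1 m.
ln(792/563) = ln(1.4067) = 0.34125.
Δz = 7384.1 × 0.34125 = 2519.8 m.

Δz ≈ 2520 m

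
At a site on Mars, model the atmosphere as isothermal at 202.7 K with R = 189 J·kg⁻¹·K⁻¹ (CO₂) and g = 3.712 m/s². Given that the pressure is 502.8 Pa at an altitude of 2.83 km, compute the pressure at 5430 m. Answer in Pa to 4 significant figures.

P ≈ 390.8 Pa

Scale height: H = RT/g = 189 × 202.7 / 3.712 = 10321 m.
Between two levels, P₂ = P₁ exp(−Δz/H) with Δz = z₂ − z₁.
Δz = 5430.0 − 2830.0 = 2600.0 m; Δz/H = 2600.0/10321 = 0.25191.
P₂ = 502.8 × exp(−0.25191) = 502.8 × 0.77731 = 390.83 Pa.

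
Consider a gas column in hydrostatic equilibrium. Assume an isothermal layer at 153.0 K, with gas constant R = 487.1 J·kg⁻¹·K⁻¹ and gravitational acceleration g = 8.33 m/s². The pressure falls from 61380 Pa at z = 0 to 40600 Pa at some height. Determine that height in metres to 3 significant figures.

Scale height: H = RT/g = 487.1 × 153.0 / 8.33 = 8946.7 m.
Invert the barometric formula: z = H ln(P₀/P).
P₀/P = 61380/40600 = 1.5118; ln(1.5118) = 0.41330.
z = 8946.7 × 0.41330 = 3697.7 m.

z ≈ 3700 m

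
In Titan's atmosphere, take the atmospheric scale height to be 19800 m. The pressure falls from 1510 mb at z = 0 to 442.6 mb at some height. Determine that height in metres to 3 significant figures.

z ≈ 24300 m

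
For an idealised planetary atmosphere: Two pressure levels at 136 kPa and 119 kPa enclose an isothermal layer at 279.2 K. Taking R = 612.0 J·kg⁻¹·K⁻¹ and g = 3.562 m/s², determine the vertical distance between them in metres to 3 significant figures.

Hypsometric equation: Δz = (R T̄/g) ln(P₁/P₂).
R T̄/g = 612.0 × 279.2 / 3.562 = 47970 m.
ln(136/119) = ln(1.1429) = 0.13357.
Δz = 47970 × 0.13357 = 6407.4 m.

Δz ≈ 6410 m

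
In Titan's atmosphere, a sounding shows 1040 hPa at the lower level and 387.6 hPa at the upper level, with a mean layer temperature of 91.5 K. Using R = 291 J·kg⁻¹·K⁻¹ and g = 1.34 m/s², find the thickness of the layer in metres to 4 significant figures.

Δz ≈ 19610 m

Hypsometric equation: Δz = (R T̄/g) ln(P₁/P₂).
R T̄/g = 291 × 91.5 / 1.34 = 19871 m.
ln(1040/387.6) = ln(2.6832) = 0.98701.
Δz = 19871 × 0.98701 = 19613 m.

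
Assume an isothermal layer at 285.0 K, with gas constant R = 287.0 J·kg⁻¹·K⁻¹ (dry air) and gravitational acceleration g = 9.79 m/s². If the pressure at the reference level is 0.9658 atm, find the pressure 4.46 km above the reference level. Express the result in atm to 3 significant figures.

Scale height: H = RT/g = 287.0 × 285.0 / 9.79 = 8355.0 m.
Barometric formula: P = P₀ exp(−z/H).
z/H = 4460.0/8355.0 = 0.53381; exp(−0.53381) = 0.58637.
P = 0.9658 × 0.58637 = 0.56632 atm.

P ≈ 0.566 atm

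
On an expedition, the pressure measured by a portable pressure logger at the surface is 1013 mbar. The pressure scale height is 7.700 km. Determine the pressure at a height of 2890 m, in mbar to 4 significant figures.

P ≈ 696.0 mbar

Barometric formula: P = P₀ exp(−z/H).
z/H = 2890.0/7700.0 = 0.37532; exp(−0.37532) = 0.68707.
P = 1013 × 0.68707 = 696.00 mbar.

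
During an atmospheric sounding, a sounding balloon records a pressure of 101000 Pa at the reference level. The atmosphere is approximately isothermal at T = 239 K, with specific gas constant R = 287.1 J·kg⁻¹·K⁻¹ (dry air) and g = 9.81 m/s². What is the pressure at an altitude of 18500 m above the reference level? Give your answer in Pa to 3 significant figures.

P ≈ 7170 Pa

Scale height: H = RT/g = 287.1 × 239 / 9.81 = 6994.6 m.
Barometric formula: P = P₀ exp(−z/H).
z/H = 18500/6994.6 = 2.6449; exp(−2.6449) = 0.071012.
P = 101000 × 0.071012 = 7172.2 Pa.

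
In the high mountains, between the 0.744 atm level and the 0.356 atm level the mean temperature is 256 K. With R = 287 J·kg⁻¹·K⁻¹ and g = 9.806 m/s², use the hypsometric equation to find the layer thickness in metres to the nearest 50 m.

Hypsometric equation: Δz = (R T̄/g) ln(P₁/P₂).
R T̄/g = 287 × 256 / 9.806 = 7492.6 m.
ln(0.744/0.356) = ln(2.0899) = 0.73712.
Δz = 7492.6 × 0.73712 = 5522.9 m.

Δz ≈ 5500 m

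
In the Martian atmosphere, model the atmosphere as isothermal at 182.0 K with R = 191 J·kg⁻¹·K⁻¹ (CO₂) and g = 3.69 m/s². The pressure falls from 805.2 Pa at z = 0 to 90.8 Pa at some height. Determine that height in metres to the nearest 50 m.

z ≈ 20550 m

Scale height: H = RT/g = 191 × 182.0 / 3.69 = 9420.6 m.
Invert the barometric formula: z = H ln(P₀/P).
P₀/P = 805.2/90.8 = 8.8678; ln(8.8678) = 2.1824.
z = 9420.6 × 2.1824 = 20560 m.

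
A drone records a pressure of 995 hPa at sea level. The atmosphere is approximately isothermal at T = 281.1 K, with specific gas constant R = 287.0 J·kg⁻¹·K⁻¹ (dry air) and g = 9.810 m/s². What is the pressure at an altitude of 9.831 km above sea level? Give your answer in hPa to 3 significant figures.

P ≈ 301 hPa

Scale height: H = RT/g = 287.0 × 281.1 / 9.810 = 8223.8 m.
Barometric formula: P = P₀ exp(−z/H).
z/H = 9831.0/8223.8 = 1.1954; exp(−1.1954) = 0.30258.
P = 995 × 0.30258 = 301.07 hPa.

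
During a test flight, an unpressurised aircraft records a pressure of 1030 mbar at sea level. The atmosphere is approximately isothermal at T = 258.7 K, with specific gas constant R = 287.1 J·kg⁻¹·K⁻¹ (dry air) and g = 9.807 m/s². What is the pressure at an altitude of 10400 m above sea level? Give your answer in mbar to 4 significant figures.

P ≈ 260.9 mbar

Scale height: H = RT/g = 287.1 × 258.7 / 9.807 = 7573.4 m.
Barometric formula: P = P₀ exp(−z/H).
z/H = 10400/7573.4 = 1.3732; exp(−1.3732) = 0.25330.
P = 1030 × 0.25330 = 260.90 mbar.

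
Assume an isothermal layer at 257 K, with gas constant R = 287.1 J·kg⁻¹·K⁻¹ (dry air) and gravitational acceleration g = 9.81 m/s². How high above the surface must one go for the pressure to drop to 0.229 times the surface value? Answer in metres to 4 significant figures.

Scale height: H = RT/g = 287.1 × 257 / 9.81 = 7521.4 m.
Set P/P₀ = exp(−z/H) = 0.229, so z = −H ln(0.229).
−ln(0.229) = 1.4740; z = 7521.4 × 1.4740 = 11087 m.

z ≈ 11090 m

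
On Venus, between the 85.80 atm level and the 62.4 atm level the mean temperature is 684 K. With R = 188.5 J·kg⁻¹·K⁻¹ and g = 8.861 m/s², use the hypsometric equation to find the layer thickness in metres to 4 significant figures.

Hypsometric equation: Δz = (R T̄/g) ln(P₁/P₂).
R T̄/g = 188.5 × 684 / 8.861 = 14551 m.
ln(85.80/62.4) = ln(1.3750) = 0.31845.
Δz = 14551 × 0.31845 = 4633.8 m.

Δz ≈ 4634 m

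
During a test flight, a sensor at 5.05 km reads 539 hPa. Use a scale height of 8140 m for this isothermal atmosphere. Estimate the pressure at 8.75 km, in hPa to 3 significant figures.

P ≈ 342 hPa

Between two levels, P₂ = P₁ exp(−Δz/H) with Δz = z₂ − z₁.
Δz = 8750.0 − 5050.0 = 3700.0 m; Δz/H = 3700.0/8140.0 = 0.45455.
P₂ = 539 × exp(−0.45455) = 539 × 0.63473 = 342.12 hPa.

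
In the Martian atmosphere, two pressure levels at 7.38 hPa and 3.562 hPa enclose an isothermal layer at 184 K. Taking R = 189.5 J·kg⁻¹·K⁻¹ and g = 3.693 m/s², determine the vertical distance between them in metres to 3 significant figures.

Δz ≈ 6880 m

Hypsometric equation: Δz = (R T̄/g) ln(P₁/P₂).
R T̄/g = 189.5 × 184 / 3.693 = 9441.6 m.
ln(7.38/3.562) = ln(2.0719) = 0.72847.
Δz = 9441.6 × 0.72847 = 6877.9 m.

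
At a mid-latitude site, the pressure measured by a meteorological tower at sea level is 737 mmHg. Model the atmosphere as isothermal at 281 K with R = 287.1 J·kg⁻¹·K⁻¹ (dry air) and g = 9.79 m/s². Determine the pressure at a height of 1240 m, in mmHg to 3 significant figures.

P ≈ 634 mmHg

Scale height: H = RT/g = 287.1 × 281 / 9.79 = 8240.6 m.
Barometric formula: P = P₀ exp(−z/H).
z/H = 1240.0/8240.6 = 0.15047; exp(−0.15047) = 0.86030.
P = 737 × 0.86030 = 634.04 mmHg.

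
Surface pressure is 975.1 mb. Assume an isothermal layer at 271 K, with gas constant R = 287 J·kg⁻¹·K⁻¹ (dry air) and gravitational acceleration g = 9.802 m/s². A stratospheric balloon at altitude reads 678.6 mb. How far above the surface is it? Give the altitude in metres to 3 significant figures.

z ≈ 2880 m

Scale height: H = RT/g = 287 × 271 / 9.802 = 7934.8 m.
Invert the barometric formula: z = H ln(P₀/P).
P₀/P = 975.1/678.6 = 1.4369; ln(1.4369) = 0.36249.
z = 7934.8 × 0.36249 = 2876.3 m.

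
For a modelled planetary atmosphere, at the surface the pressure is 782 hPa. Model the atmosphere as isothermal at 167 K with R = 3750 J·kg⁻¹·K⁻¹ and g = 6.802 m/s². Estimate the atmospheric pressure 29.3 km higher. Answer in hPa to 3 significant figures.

P ≈ 569 hPa

Scale height: H = RT/g = 3750 × 167 / 6.802 = 92069 m.
Barometric formula: P = P₀ exp(−z/H).
z/H = 29300/92069 = 0.31824; exp(−0.31824) = 0.72743.
P = 782 × 0.72743 = 568.85 hPa.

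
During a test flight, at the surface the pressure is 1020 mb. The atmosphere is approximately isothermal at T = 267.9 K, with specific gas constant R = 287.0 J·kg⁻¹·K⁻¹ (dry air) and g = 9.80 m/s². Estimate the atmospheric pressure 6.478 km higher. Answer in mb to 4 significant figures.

P ≈ 446.7 mb

Scale height: H = RT/g = 287.0 × 267.9 / 9.80 = 7845.6 m.
Barometric formula: P = P₀ exp(−z/H).
z/H = 6478.0/7845.6 = 0.82569; exp(−0.82569) = 0.43793.
P = 1020 × 0.43793 = 446.69 mb.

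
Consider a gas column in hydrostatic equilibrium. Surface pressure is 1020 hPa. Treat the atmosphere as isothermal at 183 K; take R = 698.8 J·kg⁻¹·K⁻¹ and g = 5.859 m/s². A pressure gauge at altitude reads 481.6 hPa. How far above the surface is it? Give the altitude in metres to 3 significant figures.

Scale height: H = RT/g = 698.8 × 183 / 5.859 = 21826 m.
Invert the barometric formula: z = H ln(P₀/P).
P₀/P = 1020/481.6 = 2.1179; ln(2.1179) = 0.75043.
z = 21826 × 0.75043 = 16379 m.

z ≈ 16400 m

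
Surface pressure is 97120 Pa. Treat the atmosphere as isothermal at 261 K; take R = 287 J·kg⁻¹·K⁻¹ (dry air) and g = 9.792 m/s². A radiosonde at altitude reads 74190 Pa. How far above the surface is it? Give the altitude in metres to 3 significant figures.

Scale height: H = RT/g = 287 × 261 / 9.792 = 7649.8 m.
Invert the barometric formula: z = H ln(P₀/P).
P₀/P = 97120/74190 = 1.3091; ln(1.3091) = 0.26934.
z = 7649.8 × 0.26934 = 2060.4 m.

z ≈ 2060 m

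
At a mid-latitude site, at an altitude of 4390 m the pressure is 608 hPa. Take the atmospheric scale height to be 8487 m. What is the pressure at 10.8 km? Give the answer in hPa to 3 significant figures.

P ≈ 286 hPa

Between two levels, P₂ = P₁ exp(−Δz/H) with Δz = z₂ − z₁.
Δz = 10800 − 4390.0 = 6410.0 m; Δz/H = 6410.0/8487.0 = 0.75527.
P₂ = 608 × exp(−0.75527) = 608 × 0.46988 = 285.69 hPa.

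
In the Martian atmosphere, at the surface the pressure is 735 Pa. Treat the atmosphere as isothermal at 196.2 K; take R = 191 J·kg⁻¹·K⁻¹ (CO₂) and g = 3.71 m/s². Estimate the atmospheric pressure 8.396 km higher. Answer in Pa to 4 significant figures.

P ≈ 320.1 Pa

Scale height: H = RT/g = 191 × 196.2 / 3.71 = 10101 m.
Barometric formula: P = P₀ exp(−z/H).
z/H = 8396.0/10101 = 0.83120; exp(−0.83120) = 0.43553.
P = 735 × 0.43553 = 320.11 Pa.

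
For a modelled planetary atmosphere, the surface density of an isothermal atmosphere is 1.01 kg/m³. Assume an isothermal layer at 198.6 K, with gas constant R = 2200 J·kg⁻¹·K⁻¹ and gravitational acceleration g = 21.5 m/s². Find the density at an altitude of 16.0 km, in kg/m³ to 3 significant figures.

ρ ≈ 0.460 kg/m³

Scale height: H = RT/g = 2200 × 198.6 / 21.5 = 20322 m.
In an isothermal atmosphere, density decays like pressure: ρ = ρ₀ exp(−z/H).
z/H = 16000/20322 = 0.78732; exp(−0.78732) = 0.45506.
ρ = 1.01 × 0.45506 = 0.45961 kg/m³.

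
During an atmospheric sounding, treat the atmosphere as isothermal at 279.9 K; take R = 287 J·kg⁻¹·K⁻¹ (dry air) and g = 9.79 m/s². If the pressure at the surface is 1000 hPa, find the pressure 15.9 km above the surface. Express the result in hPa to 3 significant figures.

P ≈ 144 hPa

Scale height: H = RT/g = 287 × 279.9 / 9.79 = 8205.4 m.
Barometric formula: P = P₀ exp(−z/H).
z/H = 15900/8205.4 = 1.9377; exp(−1.9377) = 0.14403.
P = 1000 × 0.14403 = 144.03 hPa.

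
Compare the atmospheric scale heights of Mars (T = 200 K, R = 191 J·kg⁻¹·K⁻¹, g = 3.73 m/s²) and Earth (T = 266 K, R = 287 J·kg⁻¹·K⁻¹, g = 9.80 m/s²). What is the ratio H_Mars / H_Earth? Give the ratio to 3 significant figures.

H = RT/g for each body.
H_Mars = 191 × 200 / 3.73 = 10241 m.
H_Earth = 287 × 266 / 9.80 = 7790.0 m.
H_Mars/H_Earth = 10241/7790.0 = 1.3146.

H_Mars/H_Earth ≈ 1.31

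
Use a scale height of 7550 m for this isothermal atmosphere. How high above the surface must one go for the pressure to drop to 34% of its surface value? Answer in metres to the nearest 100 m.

z ≈ 8100 m

Set P/P₀ = exp(−z/H) = 0.34, so z = −H ln(0.34).
−ln(0.34) = 1.0788; z = 7550.0 × 1.0788 = 8144.9 m.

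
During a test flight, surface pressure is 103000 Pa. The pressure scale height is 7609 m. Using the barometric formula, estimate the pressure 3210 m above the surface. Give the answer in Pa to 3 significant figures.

Barometric formula: P = P₀ exp(−z/H).
z/H = 3210.0/7609.0 = 0.42187; exp(−0.42187) = 0.65582.
P = 103000 × 0.65582 = 67549 Pa.

P ≈ 67500 Pa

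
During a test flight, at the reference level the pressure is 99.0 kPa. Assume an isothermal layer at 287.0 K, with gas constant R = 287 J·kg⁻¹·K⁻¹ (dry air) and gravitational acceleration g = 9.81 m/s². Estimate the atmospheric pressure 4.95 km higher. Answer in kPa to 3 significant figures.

Scale height: H = RT/g = 287 × 287.0 / 9.81 = 8396.4 m.
Barometric formula: P = P₀ exp(−z/H).
z/H = 4950.0/8396.4 = 0.58954; exp(−0.58954) = 0.55458.
P = 99.0 × 0.55458 = 54.903 kPa.

P ≈ 54.9 kPa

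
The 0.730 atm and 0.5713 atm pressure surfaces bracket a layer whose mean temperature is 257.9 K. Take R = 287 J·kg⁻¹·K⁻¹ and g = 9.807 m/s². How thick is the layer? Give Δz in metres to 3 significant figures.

Hypsometric equation: Δz = (R T̄/g) ln(P₁/P₂).
R T̄/g = 287 × 257.9 / 9.807 = 7547.4 m.
ln(0.730/0.5713) = ln(1.2778) = 0.24514.
Δz = 7547.4 × 0.24514 = 1850.2 m.

Δz ≈ 1850 m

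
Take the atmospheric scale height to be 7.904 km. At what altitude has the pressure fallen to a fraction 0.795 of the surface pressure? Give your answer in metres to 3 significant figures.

z ≈ 1810 m

Set P/P₀ = exp(−z/H) = 0.795, so z = −H ln(0.795).
−ln(0.795) = 0.22941; z = 7904.0 × 0.22941 = 1813.3 m.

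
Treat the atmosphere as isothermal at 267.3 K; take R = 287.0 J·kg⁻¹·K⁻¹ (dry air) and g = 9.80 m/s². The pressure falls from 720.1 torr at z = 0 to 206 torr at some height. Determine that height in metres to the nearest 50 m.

z ≈ 9800 m

Scale height: H = RT/g = 287.0 × 267.3 / 9.80 = 7828.1 m.
Invert the barometric formula: z = H ln(P₀/P).
P₀/P = 720.1/206 = 3.4956; ln(3.4956) = 1.2515.
z = 7828.1 × 1.2515 = 9796.9 m.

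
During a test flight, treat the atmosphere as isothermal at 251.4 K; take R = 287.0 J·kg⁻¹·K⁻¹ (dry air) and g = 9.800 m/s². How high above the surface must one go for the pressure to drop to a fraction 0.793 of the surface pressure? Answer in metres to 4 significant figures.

z ≈ 1708 m

Scale height: H = RT/g = 287.0 × 251.4 / 9.800 = 7362.4 m.
Set P/P₀ = exp(−z/H) = 0.793, so z = −H ln(0.793).
−ln(0.793) = 0.23193; z = 7362.4 × 0.23193 = 1707.6 m.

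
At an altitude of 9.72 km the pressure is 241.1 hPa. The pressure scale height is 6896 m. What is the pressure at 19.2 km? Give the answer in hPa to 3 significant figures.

Between two levels, P₂ = P₁ exp(−Δz/H) with Δz = z₂ − z₁.
Δz = 19200 − 9720.0 = 9480.0 m; Δz/H = 9480.0/6896.0 = 1.3747.
P₂ = 241.1 × exp(−1.3747) = 241.1 × 0.25292 = 60.979 hPa.

P ≈ 61.0 hPa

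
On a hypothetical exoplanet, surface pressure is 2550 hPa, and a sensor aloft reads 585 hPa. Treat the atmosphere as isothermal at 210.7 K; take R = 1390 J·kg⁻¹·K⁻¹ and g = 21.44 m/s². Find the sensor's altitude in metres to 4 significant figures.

z ≈ 20110 m

Scale height: H = RT/g = 1390 × 210.7 / 21.44 = 13660 m.
Invert the barometric formula: z = H ln(P₀/P).
P₀/P = 2550/585 = 4.3590; ln(4.3590) = 1.4722.
z = 13660 × 1.4722 = 20110 m.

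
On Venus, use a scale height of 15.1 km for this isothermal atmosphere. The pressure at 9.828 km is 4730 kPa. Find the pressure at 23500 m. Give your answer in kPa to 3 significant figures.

P ≈ 1910 kPa

Between two levels, P₂ = P₁ exp(−Δz/H) with Δz = z₂ − z₁.
Δz = 23500 − 9828.0 = 13672 m; Δz/H = 13672/15100 = 0.90543.
P₂ = 4730 × exp(−0.90543) = 4730 × 0.40437 = 1912.7 kPa.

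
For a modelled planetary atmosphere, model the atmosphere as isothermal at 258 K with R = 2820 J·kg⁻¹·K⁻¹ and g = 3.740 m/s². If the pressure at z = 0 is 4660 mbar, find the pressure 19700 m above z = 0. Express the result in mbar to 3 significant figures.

Scale height: H = RT/g = 2820 × 258 / 3.740 = 194530 m.
Barometric formula: P = P₀ exp(−z/H).
z/H = 19700/194530 = 0.10127; exp(−0.10127) = 0.90369.
P = 4660 × 0.90369 = 4211.2 mbar.

P ≈ 4210 mbar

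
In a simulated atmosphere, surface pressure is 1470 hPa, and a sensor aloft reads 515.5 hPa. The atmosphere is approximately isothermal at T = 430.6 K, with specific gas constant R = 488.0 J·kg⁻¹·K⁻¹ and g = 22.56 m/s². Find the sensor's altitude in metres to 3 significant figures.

Scale height: H = RT/g = 488.0 × 430.6 / 22.56 = 9314.4 m.
Invert the barometric formula: z = H ln(P₀/P).
P₀/P = 1470/515.5 = 2.8516; ln(2.8516) = 1.0479.
z = 9314.4 × 1.0479 = 9760.6 m.

z ≈ 9760 m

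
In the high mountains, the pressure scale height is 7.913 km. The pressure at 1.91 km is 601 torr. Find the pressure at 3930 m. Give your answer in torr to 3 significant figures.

P ≈ 466 torr

Between two levels, P₂ = P₁ exp(−Δz/H) with Δz = z₂ − z₁.
Δz = 3930.0 − 1910.0 = 2020.0 m; Δz/H = 2020.0/7913.0 = 0.25528.
P₂ = 601 × exp(−0.25528) = 601 × 0.77470 = 465.59 torr.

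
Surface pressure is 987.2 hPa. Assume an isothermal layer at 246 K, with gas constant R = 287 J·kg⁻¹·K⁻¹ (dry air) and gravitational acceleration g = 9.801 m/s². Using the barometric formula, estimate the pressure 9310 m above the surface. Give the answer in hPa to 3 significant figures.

Scale height: H = RT/g = 287 × 246 / 9.801 = 7203.6 m.
Barometric formula: P = P₀ exp(−z/H).
z/H = 9310.0/7203.6 = 1.2924; exp(−1.2924) = 0.27461.
P = 987.2 × 0.27461 = 271.09 hPa.

P ≈ 271 hPa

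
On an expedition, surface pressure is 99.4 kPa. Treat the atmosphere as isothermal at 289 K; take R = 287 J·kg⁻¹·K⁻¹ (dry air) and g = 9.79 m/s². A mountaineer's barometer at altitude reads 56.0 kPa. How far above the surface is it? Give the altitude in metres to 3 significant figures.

z ≈ 4860 m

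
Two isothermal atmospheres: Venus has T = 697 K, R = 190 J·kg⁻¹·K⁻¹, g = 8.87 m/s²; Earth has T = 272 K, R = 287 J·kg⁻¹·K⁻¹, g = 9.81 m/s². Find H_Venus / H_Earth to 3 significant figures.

H = RT/g for each body.
H_Venus = 190 × 697 / 8.87 = 14930 m.
H_Earth = 287 × 272 / 9.81 = 7957.6 m.
H_Venus/H_Earth = 14930/7957.6 = 1.8762.

H_Venus/H_Earth ≈ 1.88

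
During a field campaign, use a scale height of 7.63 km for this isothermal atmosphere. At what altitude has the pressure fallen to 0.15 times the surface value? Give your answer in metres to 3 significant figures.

z ≈ 14500 m

Set P/P₀ = exp(−z/H) = 0.15, so z = −H ln(0.15).
−ln(0.15) = 1.8971; z = 7630.0 × 1.8971 = 14475 m.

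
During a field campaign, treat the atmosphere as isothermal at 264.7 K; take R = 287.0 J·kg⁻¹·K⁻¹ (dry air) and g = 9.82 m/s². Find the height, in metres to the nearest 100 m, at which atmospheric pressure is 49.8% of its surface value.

z ≈ 5400 m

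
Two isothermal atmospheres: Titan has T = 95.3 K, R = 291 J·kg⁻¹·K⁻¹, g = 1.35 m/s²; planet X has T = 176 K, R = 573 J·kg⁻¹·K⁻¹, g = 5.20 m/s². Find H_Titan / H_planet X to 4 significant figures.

H = RT/g for each body.
H_Titan = 291 × 95.3 / 1.35 = 20542 m.
H_planet X = 573 × 176 / 5.20 = 19394 m.
H_Titan/H_planet X = 20542/19394 = 1.0592.

H_Titan/H_planet X ≈ 1.059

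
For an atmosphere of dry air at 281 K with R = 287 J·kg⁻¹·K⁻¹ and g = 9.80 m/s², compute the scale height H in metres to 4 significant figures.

H ≈ 8229 m

The scale height of an isothermal atmosphere is H = RT/g.
H = 287 × 281 / 9.80 = 80647/9.80 = 8229.3 m.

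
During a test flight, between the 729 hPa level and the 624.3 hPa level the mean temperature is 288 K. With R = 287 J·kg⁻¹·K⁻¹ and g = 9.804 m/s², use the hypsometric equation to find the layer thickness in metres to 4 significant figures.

Hypsometric equation: Δz = (R T̄/g) ln(P₁/P₂).
R T̄/g = 287 × 288 / 9.804 = 8430.8 m.
ln(729/624.3) = ln(1.1677) = 0.15504.
Δz = 8430.8 × 0.15504 = 1307.1 m.

Δz ≈ 1307 m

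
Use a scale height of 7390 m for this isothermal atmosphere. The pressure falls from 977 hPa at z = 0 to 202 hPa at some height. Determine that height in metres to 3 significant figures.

z ≈ 11600 m

Invert the barometric formula: z = H ln(P₀/P).
P₀/P = 977/202 = 4.8366; ln(4.8366) = 1.5762.
z = 7390.0 × 1.5762 = 11648 m.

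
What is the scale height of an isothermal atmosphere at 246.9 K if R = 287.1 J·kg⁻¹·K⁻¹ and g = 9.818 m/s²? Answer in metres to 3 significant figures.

H ≈ 7220 m

The scale height of an isothermal atmosphere is H = RT/g.
H = 287.1 × 246.9 / 9.818 = 70885/9.818 = 7219.9 m.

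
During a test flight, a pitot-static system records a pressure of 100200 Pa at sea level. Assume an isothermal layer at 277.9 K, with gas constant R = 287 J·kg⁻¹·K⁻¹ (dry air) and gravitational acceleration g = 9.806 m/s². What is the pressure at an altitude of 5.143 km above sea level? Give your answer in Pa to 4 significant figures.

P ≈ 53240 Pa

Scale height: H = RT/g = 287 × 277.9 / 9.806 = 8133.5 m.
Barometric formula: P = P₀ exp(−z/H).
z/H = 5143.0/8133.5 = 0.63232; exp(−0.63232) = 0.53136.
P = 100200 × 0.53136 = 53242 Pa.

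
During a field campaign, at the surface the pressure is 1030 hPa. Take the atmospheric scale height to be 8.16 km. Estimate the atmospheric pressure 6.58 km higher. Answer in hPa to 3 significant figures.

P ≈ 460 hPa

Barometric formula: P = P₀ exp(−z/H).
z/H = 6580.0/8160.0 = 0.80637; exp(−0.80637) = 0.44648.
P = 1030 × 0.44648 = 459.87 hPa.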